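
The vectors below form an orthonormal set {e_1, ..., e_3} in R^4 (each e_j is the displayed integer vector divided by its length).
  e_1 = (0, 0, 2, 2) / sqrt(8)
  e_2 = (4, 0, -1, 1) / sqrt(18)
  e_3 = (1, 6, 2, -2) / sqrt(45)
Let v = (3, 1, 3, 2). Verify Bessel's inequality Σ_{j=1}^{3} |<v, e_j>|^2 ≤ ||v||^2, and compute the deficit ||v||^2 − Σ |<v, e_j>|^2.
Σ |<v, e_j>|^2 = 986/45; ||v||^2 = 23; deficit = 49/45

Write each e_j = u_j / sqrt(<u_j, u_j>) where u_j is the displayed integer vector. Then <v, e_j> = <v, u_j> / sqrt(<u_j, u_j>), so |<v, e_j>|^2 = <v, u_j>^2 / <u_j, u_j>.
Coefficients: <v, e_1> = 10/sqrt(8), <v, e_2> = 11/sqrt(18), <v, e_3> = 11/sqrt(45).
Square and sum: Σ |<v, e_j>|^2 = 986/45.
Compute ||v||^2 = v·v = 23.
Deficit = 23 − 986/45 = 49/45 ≥ 0, confirming Bessel's inequality. (The deficit equals ||v − Σ <v,e_j> e_j||^2, the squared distance from v to span{e_j}.)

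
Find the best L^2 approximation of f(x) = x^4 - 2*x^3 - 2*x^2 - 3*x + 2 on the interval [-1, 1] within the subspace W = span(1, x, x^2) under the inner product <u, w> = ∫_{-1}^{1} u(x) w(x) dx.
g(x) = -8*x^2/7 - 21*x/5 + 67/35

The best approximation g ∈ W is the orthogonal projection of f onto W. Writing g = a_0 + a_1 x + a_2 x^2, the coefficients solve the normal equations G · a = b where
  G_{ij} = <φ_i, φ_j> and b_i = <f, φ_i>, with φ_0 = 1, φ_1 = x, φ_2 = x^2.
G =
  [2, 0, 2/3]
  [0, 2/3, 0]
  [2/3, 0, 2/5],
b = (46/15, -14/5, 86/105).
Solving gives a_0 = 67/35, a_1 = -21/5, a_2 = -8/7, so
  g(x) = -8*x^2/7 - 21*x/5 + 67/35.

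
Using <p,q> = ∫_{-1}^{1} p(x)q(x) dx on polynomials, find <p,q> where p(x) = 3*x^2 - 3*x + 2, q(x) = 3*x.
<p,q> = -6

Expand the product: p(x)·q(x) = 9*x^3 - 9*x^2 + 6*x.
∫_{-1}^{1} of each monomial x^k gives [2/(k+1) if k even, 0 if k odd]. Integrating term-by-term (or equivalently evaluating the antiderivative F(x) = 9*x^4/4 - 3*x^3 + 3*x^2 at the endpoints):
  F(1) − F(−1) = 9/4 − (33/4) = -6.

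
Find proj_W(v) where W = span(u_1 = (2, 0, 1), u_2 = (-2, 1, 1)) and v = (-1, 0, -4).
proj_W(v) = (-4/3, -4/3, -10/3)

Set up U = [u_1 | ... | u_2] ∈ R^(3×2). The projector onto W = col(U) is P = U (U^T U)^(-1) U^T.
Compute U^T U =
  [5, -3]
  [-3, 6],
and U^T v = (-6, -2).
Solve U^T U · c = U^T v for the coefficients: c = (-2, -4/3). The projection is proj_W(v) = U c.
Check: (v - proj_W(v)) · u_1 = 0  (should be 0).
Check: (v - proj_W(v)) · u_2 = 0  (should be 0).
Result: proj_W(v) = (-4/3, -4/3, -10/3).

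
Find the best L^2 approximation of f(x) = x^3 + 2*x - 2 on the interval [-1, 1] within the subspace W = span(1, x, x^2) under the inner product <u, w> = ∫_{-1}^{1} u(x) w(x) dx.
g(x) = 13*x/5 - 2

The best approximation g ∈ W is the orthogonal projection of f onto W. Writing g = a_0 + a_1 x + a_2 x^2, the coefficients solve the normal equations G · a = b where
  G_{ij} = <φ_i, φ_j> and b_i = <f, φ_i>, with φ_0 = 1, φ_1 = x, φ_2 = x^2.
G =
  [2, 0, 2/3]
  [0, 2/3, 0]
  [2/3, 0, 2/5],
b = (-4, 26/15, -4/3).
Solving gives a_0 = -2, a_1 = 13/5, a_2 = 0, so
  g(x) = 13*x/5 - 2.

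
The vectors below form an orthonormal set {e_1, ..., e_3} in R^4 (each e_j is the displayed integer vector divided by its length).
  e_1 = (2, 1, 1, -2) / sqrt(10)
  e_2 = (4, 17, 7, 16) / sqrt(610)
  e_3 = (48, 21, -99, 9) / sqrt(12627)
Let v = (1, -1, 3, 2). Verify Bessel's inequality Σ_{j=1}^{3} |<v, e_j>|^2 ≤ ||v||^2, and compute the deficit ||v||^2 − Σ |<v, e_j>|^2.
Σ |<v, e_j>|^2 = 176/23; ||v||^2 = 15; deficit = 169/23

Write each e_j = u_j / sqrt(<u_j, u_j>) where u_j is the displayed integer vector. Then <v, e_j> = <v, u_j> / sqrt(<u_j, u_j>), so |<v, e_j>|^2 = <v, u_j>^2 / <u_j, u_j>.
Coefficients: <v, e_1> = 0/sqrt(10), <v, e_2> = 40/sqrt(610), <v, e_3> = -252/sqrt(12627).
Square and sum: Σ |<v, e_j>|^2 = 176/23.
Compute ||v||^2 = v·v = 15.
Deficit = 15 − 176/23 = 169/23 ≥ 0, confirming Bessel's inequality. (The deficit equals ||v − Σ <v,e_j> e_j||^2, the squared distance from v to span{e_j}.)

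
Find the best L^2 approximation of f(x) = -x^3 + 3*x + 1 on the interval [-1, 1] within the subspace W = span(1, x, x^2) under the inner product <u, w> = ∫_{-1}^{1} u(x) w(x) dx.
g(x) = 12*x/5 + 1

The best approximation g ∈ W is the orthogonal projection of f onto W. Writing g = a_0 + a_1 x + a_2 x^2, the coefficients solve the normal equations G · a = b where
  G_{ij} = <φ_i, φ_j> and b_i = <f, φ_i>, with φ_0 = 1, φ_1 = x, φ_2 = x^2.
G =
  [2, 0, 2/3]
  [0, 2/3, 0]
  [2/3, 0, 2/5],
b = (2, 8/5, 2/3).
Solving gives a_0 = 1, a_1 = 12/5, a_2 = 0, so
  g(x) = 12*x/5 + 1.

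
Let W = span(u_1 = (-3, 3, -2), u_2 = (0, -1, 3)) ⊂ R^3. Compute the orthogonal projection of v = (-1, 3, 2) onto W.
proj_W(v) = (-321/139, 183/139, 200/139)

Set up U = [u_1 | ... | u_2] ∈ R^(3×2). The projector onto W = col(U) is P = U (U^T U)^(-1) U^T.
Compute U^T U =
  [22, -9]
  [-9, 10],
and U^T v = (8, 3).
Solve U^T U · c = U^T v for the coefficients: c = (107/139, 138/139). The projection is proj_W(v) = U c.
Check: (v - proj_W(v)) · u_1 = 0  (should be 0).
Check: (v - proj_W(v)) · u_2 = 0  (should be 0).
Result: proj_W(v) = (-321/139, 183/139, 200/139).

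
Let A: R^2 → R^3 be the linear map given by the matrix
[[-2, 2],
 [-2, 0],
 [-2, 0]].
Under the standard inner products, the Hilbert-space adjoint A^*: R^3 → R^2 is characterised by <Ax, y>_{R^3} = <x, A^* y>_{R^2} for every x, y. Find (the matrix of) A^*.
A^* = A^T =
[[-2, -2, -2],
 [2, 0, 0]]

For real matrices with standard dot products, the defining identity <Ax, y> = <x, A^* y> gives (Ax)^T y = x^T (A^*) y, i.e. x^T A^T y = x^T (A^*) y. Since this holds for all x, y, we must have A^* = A^T. Therefore
A^* =
[[-2, -2, -2],
 [2, 0, 0]].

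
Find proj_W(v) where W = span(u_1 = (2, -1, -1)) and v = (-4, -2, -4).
proj_W(v) = (-2/3, 1/3, 1/3)

Set up U = [u_1 | ... | u_1] ∈ R^(3×1). The projector onto W = col(U) is P = U (U^T U)^(-1) U^T.
Compute U^T U =
  [6],
and U^T v = (-2).
Solve U^T U · c = U^T v for the coefficients: c = (-1/3). The projection is proj_W(v) = U c.
Check: (v - proj_W(v)) · u_1 = 0  (should be 0).
Result: proj_W(v) = (-2/3, 1/3, 1/3).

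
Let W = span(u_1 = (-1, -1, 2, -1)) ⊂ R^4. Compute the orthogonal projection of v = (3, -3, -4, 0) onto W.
proj_W(v) = (8/7, 8/7, -16/7, 8/7)

Set up U = [u_1 | ... | u_1] ∈ R^(4×1). The projector onto W = col(U) is P = U (U^T U)^(-1) U^T.
Compute U^T U =
  [7],
and U^T v = (-8).
Solve U^T U · c = U^T v for the coefficients: c = (-8/7). The projection is proj_W(v) = U c.
Check: (v - proj_W(v)) · u_1 = 0  (should be 0).
Result: proj_W(v) = (8/7, 8/7, -16/7, 8/7).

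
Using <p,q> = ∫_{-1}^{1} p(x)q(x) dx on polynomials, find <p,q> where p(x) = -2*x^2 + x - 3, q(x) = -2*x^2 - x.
<p,q> = 74/15

Expand the product: p(x)·q(x) = 4*x^4 + 5*x^2 + 3*x.
∫_{-1}^{1} of each monomial x^k gives [2/(k+1) if k even, 0 if k odd]. Integrating term-by-term (or equivalently evaluating the antiderivative F(x) = 4*x^5/5 + 5*x^3/3 + 3*x^2/2 at the endpoints):
  F(1) − F(−1) = 119/30 − (-29/30) = 74/15.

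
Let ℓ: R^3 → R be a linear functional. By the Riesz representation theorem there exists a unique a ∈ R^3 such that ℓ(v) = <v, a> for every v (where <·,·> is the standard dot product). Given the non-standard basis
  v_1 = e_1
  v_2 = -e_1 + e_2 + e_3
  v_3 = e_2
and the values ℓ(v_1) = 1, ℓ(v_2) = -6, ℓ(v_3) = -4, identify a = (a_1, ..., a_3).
a = (1, -4, -1)

Write a = (a_1, ..., a_3) in the standard basis. For each basis vector v_i, ℓ(v_i) = <v_i, a> is a linear equation in the a_j's. Collect the n equations into a matrix system V a = ℓ, where row i of V is v_i (expressed in the standard basis). Since V is invertible (lower-triangular with 1s on the diagonal, up to permutation), solve by back-substitution:
  V =
[[1, 0, 0],
 [-1, 1, 1],
 [0, 1, 0]]
  V a = (1, -6, -4)
Solving gives a = (1, -4, -1).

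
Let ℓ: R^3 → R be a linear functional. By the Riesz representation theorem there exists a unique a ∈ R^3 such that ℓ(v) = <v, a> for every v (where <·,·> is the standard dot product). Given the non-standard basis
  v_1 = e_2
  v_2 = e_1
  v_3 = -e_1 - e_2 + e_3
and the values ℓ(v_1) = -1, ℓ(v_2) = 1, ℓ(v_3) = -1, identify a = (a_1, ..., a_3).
a = (1, -1, -1)

Write a = (a_1, ..., a_3) in the standard basis. For each basis vector v_i, ℓ(v_i) = <v_i, a> is a linear equation in the a_j's. Collect the n equations into a matrix system V a = ℓ, where row i of V is v_i (expressed in the standard basis). Since V is invertible (lower-triangular with 1s on the diagonal, up to permutation), solve by back-substitution:
  V =
[[0, 1, 0],
 [1, 0, 0],
 [-1, -1, 1]]
  V a = (-1, 1, -1)
Solving gives a = (1, -1, -1).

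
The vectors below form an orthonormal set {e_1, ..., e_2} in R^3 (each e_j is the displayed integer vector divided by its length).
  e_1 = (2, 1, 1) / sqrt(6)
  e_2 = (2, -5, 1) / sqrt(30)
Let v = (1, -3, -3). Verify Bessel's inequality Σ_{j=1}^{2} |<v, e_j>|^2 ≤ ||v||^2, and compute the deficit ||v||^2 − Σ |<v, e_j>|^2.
Σ |<v, e_j>|^2 = 46/5; ||v||^2 = 19; deficit = 49/5

Write each e_j = u_j / sqrt(<u_j, u_j>) where u_j is the displayed integer vector. Then <v, e_j> = <v, u_j> / sqrt(<u_j, u_j>), so |<v, e_j>|^2 = <v, u_j>^2 / <u_j, u_j>.
Coefficients: <v, e_1> = -4/sqrt(6), <v, e_2> = 14/sqrt(30).
Square and sum: Σ |<v, e_j>|^2 = 46/5.
Compute ||v||^2 = v·v = 19.
Deficit = 19 − 46/5 = 49/5 ≥ 0, confirming Bessel's inequality. (The deficit equals ||v − Σ <v,e_j> e_j||^2, the squared distance from v to span{e_j}.)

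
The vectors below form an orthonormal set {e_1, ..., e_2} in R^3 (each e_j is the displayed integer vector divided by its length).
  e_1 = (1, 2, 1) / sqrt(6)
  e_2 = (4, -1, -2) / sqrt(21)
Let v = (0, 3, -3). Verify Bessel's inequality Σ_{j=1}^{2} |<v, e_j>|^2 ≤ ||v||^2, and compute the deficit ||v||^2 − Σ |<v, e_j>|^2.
Σ |<v, e_j>|^2 = 27/14; ||v||^2 = 18; deficit = 225/14

Write each e_j = u_j / sqrt(<u_j, u_j>) where u_j is the displayed integer vector. Then <v, e_j> = <v, u_j> / sqrt(<u_j, u_j>), so |<v, e_j>|^2 = <v, u_j>^2 / <u_j, u_j>.
Coefficients: <v, e_1> = 3/sqrt(6), <v, e_2> = 3/sqrt(21).
Square and sum: Σ |<v, e_j>|^2 = 27/14.
Compute ||v||^2 = v·v = 18.
Deficit = 18 − 27/14 = 225/14 ≥ 0, confirming Bessel's inequality. (The deficit equals ||v − Σ <v,e_j> e_j||^2, the squared distance from v to span{e_j}.)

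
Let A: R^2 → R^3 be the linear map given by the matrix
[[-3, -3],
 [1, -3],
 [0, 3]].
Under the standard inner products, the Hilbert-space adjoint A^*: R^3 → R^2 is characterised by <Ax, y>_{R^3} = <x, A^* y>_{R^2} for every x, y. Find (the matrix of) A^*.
A^* = A^T =
[[-3, 1, 0],
 [-3, -3, 3]]

For real matrices with standard dot products, the defining identity <Ax, y> = <x, A^* y> gives (Ax)^T y = x^T (A^*) y, i.e. x^T A^T y = x^T (A^*) y. Since this holds for all x, y, we must have A^* = A^T. Therefore
A^* =
[[-3, 1, 0],
 [-3, -3, 3]].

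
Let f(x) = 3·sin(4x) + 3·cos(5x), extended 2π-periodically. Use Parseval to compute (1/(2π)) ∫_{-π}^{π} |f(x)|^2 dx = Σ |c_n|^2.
Σ |c_n|^2 = 9

Expand |f|^2 and use orthogonality of {sin(nx), cos(mx)} on [-π, π]:
  ∫_{-π}^{π} sin(nx)^2 dx = π, ∫ cos(mx)^2 dx = π, and cross terms integrate to 0.
So ∫_{-π}^{π} f(x)^2 dx = 3^2 · π + 3^2 · π = (9 + 9)π.
Divide by 2π: (9 + 9)/2 = 9.
By Parseval, this equals Σ |c_n|^2.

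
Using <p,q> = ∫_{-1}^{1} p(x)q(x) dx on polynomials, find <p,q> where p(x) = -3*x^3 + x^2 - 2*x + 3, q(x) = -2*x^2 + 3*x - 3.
<p,q> = -162/5

Expand the product: p(x)·q(x) = 6*x^5 - 11*x^4 + 16*x^3 - 15*x^2 + 15*x - 9.
∫_{-1}^{1} of each monomial x^k gives [2/(k+1) if k even, 0 if k odd]. Integrating term-by-term (or equivalently evaluating the antiderivative F(x) = x^6 - 11*x^5/5 + 4*x^4 - 5*x^3 + 15*x^2/2 - 9*x at the endpoints):
  F(1) − F(−1) = -37/10 − (287/10) = -162/5.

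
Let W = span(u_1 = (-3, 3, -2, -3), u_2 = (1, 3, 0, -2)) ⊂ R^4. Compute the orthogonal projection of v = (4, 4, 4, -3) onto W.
proj_W(v) = (142/29, 126/29, 50/29, -59/29)

Set up U = [u_1 | ... | u_2] ∈ R^(4×2). The projector onto W = col(U) is P = U (U^T U)^(-1) U^T.
Compute U^T U =
  [31, 12]
  [12, 14],
and U^T v = (1, 22).
Solve U^T U · c = U^T v for the coefficients: c = (-25/29, 67/29). The projection is proj_W(v) = U c.
Check: (v - proj_W(v)) · u_1 = 0  (should be 0).
Check: (v - proj_W(v)) · u_2 = 0  (should be 0).
Result: proj_W(v) = (142/29, 126/29, 50/29, -59/29).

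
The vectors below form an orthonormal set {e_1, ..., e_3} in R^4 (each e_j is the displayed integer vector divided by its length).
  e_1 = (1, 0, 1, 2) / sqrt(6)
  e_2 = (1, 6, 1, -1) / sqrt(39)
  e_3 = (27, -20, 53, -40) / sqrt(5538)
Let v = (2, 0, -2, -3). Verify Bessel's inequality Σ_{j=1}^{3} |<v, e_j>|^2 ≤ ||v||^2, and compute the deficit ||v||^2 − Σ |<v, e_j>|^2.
Σ |<v, e_j>|^2 = 1505/213; ||v||^2 = 17; deficit = 2116/213

Write each e_j = u_j / sqrt(<u_j, u_j>) where u_j is the displayed integer vector. Then <v, e_j> = <v, u_j> / sqrt(<u_j, u_j>), so |<v, e_j>|^2 = <v, u_j>^2 / <u_j, u_j>.
Coefficients: <v, e_1> = -6/sqrt(6), <v, e_2> = 3/sqrt(39), <v, e_3> = 68/sqrt(5538).
Square and sum: Σ |<v, e_j>|^2 = 1505/213.
Compute ||v||^2 = v·v = 17.
Deficit = 17 − 1505/213 = 2116/213 ≥ 0, confirming Bessel's inequality. (The deficit equals ||v − Σ <v,e_j> e_j||^2, the squared distance from v to span{e_j}.)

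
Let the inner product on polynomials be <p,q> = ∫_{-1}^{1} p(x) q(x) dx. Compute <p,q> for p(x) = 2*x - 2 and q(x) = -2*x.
<p,q> = -8/3

Expand the product: p(x)·q(x) = -4*x^2 + 4*x.
∫_{-1}^{1} of each monomial x^k gives [2/(k+1) if k even, 0 if k odd]. Integrating term-by-term (or equivalently evaluating the antiderivative F(x) = -4*x^3/3 + 2*x^2 at the endpoints):
  F(1) − F(−1) = 2/3 − (10/3) = -8/3.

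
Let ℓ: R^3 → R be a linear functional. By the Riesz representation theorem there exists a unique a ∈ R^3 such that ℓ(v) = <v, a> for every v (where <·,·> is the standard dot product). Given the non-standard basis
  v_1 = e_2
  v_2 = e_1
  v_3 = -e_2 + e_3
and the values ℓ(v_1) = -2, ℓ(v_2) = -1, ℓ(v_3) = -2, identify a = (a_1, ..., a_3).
a = (-1, -2, -4)

Write a = (a_1, ..., a_3) in the standard basis. For each basis vector v_i, ℓ(v_i) = <v_i, a> is a linear equation in the a_j's. Collect the n equations into a matrix system V a = ℓ, where row i of V is v_i (expressed in the standard basis). Since V is invertible (lower-triangular with 1s on the diagonal, up to permutation), solve by back-substitution:
  V =
[[0, 1, 0],
 [1, 0, 0],
 [0, -1, 1]]
  V a = (-2, -1, -2)
Solving gives a = (-1, -2, -4).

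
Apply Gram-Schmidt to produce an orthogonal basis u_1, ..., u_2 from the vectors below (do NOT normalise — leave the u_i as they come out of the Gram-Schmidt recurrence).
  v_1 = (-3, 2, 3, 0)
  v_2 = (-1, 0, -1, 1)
Orthogonal basis:
  u_1 = (-3, 2, 3, 0)
  u_2 = (-1, 0, -1, 1)

Apply the Gram-Schmidt recurrence
  u_1 = v_1
  u_i = v_i − Σ_{j<i} ((v_i · u_j) / (u_j · u_j)) · u_j.

Step by step this gives:
  u_1 = (-3, 2, 3, 0)
  u_2 = (-1, 0, -1, 1)

Orthogonality check:
  u_2 · u_1 = 0 (should be 0)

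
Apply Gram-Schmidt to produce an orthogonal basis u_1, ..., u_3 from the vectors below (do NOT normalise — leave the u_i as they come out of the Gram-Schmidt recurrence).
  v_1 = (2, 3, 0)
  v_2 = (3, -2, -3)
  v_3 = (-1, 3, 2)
Orthogonal basis:
  u_1 = (2, 3, 0)
  u_2 = (3, -2, -3)
  u_3 = (-9/286, 3/143, -1/22)

Apply the Gram-Schmidt recurrence
  u_1 = v_1
  u_i = v_i − Σ_{j<i} ((v_i · u_j) / (u_j · u_j)) · u_j.

Step by step this gives:
  u_1 = (2, 3, 0)
  u_2 = (3, -2, -3)
  u_3 = (-9/286, 3/143, -1/22)

Orthogonality check:
  u_2 · u_1 = 0 (should be 0)
  u_3 · u_1 = 0 (should be 0)
  u_3 · u_2 = 0 (should be 0)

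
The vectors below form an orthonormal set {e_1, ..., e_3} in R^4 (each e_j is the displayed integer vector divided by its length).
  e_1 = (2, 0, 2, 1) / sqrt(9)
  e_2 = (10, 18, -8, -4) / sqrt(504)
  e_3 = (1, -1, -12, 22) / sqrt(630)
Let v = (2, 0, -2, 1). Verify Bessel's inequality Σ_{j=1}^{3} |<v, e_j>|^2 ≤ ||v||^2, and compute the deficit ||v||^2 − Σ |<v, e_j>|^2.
Σ |<v, e_j>|^2 = 29/5; ||v||^2 = 9; deficit = 16/5

Write each e_j = u_j / sqrt(<u_j, u_j>) where u_j is the displayed integer vector. Then <v, e_j> = <v, u_j> / sqrt(<u_j, u_j>), so |<v, e_j>|^2 = <v, u_j>^2 / <u_j, u_j>.
Coefficients: <v, e_1> = 1/sqrt(9), <v, e_2> = 32/sqrt(504), <v, e_3> = 48/sqrt(630).
Square and sum: Σ |<v, e_j>|^2 = 29/5.
Compute ||v||^2 = v·v = 9.
Deficit = 9 − 29/5 = 16/5 ≥ 0, confirming Bessel's inequality. (The deficit equals ||v − Σ <v,e_j> e_j||^2, the squared distance from v to span{e_j}.)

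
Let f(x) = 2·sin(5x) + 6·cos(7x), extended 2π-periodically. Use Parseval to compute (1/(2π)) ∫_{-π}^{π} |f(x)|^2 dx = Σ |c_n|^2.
Σ |c_n|^2 = 20

Expand |f|^2 and use orthogonality of {sin(nx), cos(mx)} on [-π, π]:
  ∫_{-π}^{π} sin(nx)^2 dx = π, ∫ cos(mx)^2 dx = π, and cross terms integrate to 0.
So ∫_{-π}^{π} f(x)^2 dx = 2^2 · π + 6^2 · π = (4 + 36)π.
Divide by 2π: (4 + 36)/2 = 20.
By Parseval, this equals Σ |c_n|^2.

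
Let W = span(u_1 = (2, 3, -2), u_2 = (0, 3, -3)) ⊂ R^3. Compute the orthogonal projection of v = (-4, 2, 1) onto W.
proj_W(v) = (-26/9, -2/9, -11/9)

Set up U = [u_1 | ... | u_2] ∈ R^(3×2). The projector onto W = col(U) is P = U (U^T U)^(-1) U^T.
Compute U^T U =
  [17, 15]
  [15, 18],
and U^T v = (-4, 3).
Solve U^T U · c = U^T v for the coefficients: c = (-13/9, 37/27). The projection is proj_W(v) = U c.
Check: (v - proj_W(v)) · u_1 = 0  (should be 0).
Check: (v - proj_W(v)) · u_2 = 0  (should be 0).
Result: proj_W(v) = (-26/9, -2/9, -11/9).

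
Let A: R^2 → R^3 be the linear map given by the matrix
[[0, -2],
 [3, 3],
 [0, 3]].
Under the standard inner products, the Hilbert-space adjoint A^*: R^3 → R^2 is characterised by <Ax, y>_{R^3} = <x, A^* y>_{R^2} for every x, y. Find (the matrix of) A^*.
A^* = A^T =
[[0, 3, 0],
 [-2, 3, 3]]

For real matrices with standard dot products, the defining identity <Ax, y> = <x, A^* y> gives (Ax)^T y = x^T (A^*) y, i.e. x^T A^T y = x^T (A^*) y. Since this holds for all x, y, we must have A^* = A^T. Therefore
A^* =
[[0, 3, 0],
 [-2, 3, 3]].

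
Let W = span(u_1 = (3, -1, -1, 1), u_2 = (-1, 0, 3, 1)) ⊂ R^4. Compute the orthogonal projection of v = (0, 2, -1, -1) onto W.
proj_W(v) = (-68/107, 42/107, -132/107, -100/107)

Set up U = [u_1 | ... | u_2] ∈ R^(4×2). The projector onto W = col(U) is P = U (U^T U)^(-1) U^T.
Compute U^T U =
  [12, -5]
  [-5, 11],
and U^T v = (-2, -4).
Solve U^T U · c = U^T v for the coefficients: c = (-42/107, -58/107). The projection is proj_W(v) = U c.
Check: (v - proj_W(v)) · u_1 = 0  (should be 0).
Check: (v - proj_W(v)) · u_2 = 0  (should be 0).
Result: proj_W(v) = (-68/107, 42/107, -132/107, -100/107).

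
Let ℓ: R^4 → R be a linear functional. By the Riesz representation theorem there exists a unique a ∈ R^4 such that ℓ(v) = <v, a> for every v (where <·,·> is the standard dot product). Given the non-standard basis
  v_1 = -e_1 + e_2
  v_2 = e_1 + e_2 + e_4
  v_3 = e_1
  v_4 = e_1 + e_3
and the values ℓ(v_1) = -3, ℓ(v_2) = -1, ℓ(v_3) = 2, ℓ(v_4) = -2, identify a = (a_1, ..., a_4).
a = (2, -1, -4, -2)

Write a = (a_1, ..., a_4) in the standard basis. For each basis vector v_i, ℓ(v_i) = <v_i, a> is a linear equation in the a_j's. Collect the n equations into a matrix system V a = ℓ, where row i of V is v_i (expressed in the standard basis). Since V is invertible (lower-triangular with 1s on the diagonal, up to permutation), solve by back-substitution:
  V =
[[-1, 1, 0, 0],
 [1, 1, 0, 1],
 [1, 0, 0, 0],
 [1, 0, 1, 0]]
  V a = (-3, -1, 2, -2)
Solving gives a = (2, -1, -4, -2).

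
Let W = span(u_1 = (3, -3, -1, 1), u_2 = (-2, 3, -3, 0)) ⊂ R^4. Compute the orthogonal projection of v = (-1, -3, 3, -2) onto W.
proj_W(v) = (53/148, -207/148, 547/148, -85/148)

Set up U = [u_1 | ... | u_2] ∈ R^(4×2). The projector onto W = col(U) is P = U (U^T U)^(-1) U^T.
Compute U^T U =
  [20, -12]
  [-12, 22],
and U^T v = (1, -16).
Solve U^T U · c = U^T v for the coefficients: c = (-85/148, -77/74). The projection is proj_W(v) = U c.
Check: (v - proj_W(v)) · u_1 = 0  (should be 0).
Check: (v - proj_W(v)) · u_2 = 0  (should be 0).
Result: proj_W(v) = (53/148, -207/148, 547/148, -85/148).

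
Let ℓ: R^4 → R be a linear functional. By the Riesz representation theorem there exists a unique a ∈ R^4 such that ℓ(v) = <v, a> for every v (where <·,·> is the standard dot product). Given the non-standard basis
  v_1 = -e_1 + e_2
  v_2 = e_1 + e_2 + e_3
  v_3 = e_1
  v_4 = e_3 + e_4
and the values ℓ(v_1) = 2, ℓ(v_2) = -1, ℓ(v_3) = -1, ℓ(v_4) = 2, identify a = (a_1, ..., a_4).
a = (-1, 1, -1, 3)

Write a = (a_1, ..., a_4) in the standard basis. For each basis vector v_i, ℓ(v_i) = <v_i, a> is a linear equation in the a_j's. Collect the n equations into a matrix system V a = ℓ, where row i of V is v_i (expressed in the standard basis). Since V is invertible (lower-triangular with 1s on the diagonal, up to permutation), solve by back-substitution:
  V =
[[-1, 1, 0, 0],
 [1, 1, 1, 0],
 [1, 0, 0, 0],
 [0, 0, 1, 1]]
  V a = (2, -1, -1, 2)
Solving gives a = (-1, 1, -1, 3).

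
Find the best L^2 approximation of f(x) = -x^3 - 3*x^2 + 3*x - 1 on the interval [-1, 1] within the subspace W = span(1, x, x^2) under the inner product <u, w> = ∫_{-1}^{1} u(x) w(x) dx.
g(x) = -3*x^2 + 12*x/5 - 1

The best approximation g ∈ W is the orthogonal projection of f onto W. Writing g = a_0 + a_1 x + a_2 x^2, the coefficients solve the normal equations G · a = b where
  G_{ij} = <φ_i, φ_j> and b_i = <f, φ_i>, with φ_0 = 1, φ_1 = x, φ_2 = x^2.
G =
  [2, 0, 2/3]
  [0, 2/3, 0]
  [2/3, 0, 2/5],
b = (-4, 8/5, -28/15).
Solving gives a_0 = -1, a_1 = 12/5, a_2 = -3, so
  g(x) = -3*x^2 + 12*x/5 - 1.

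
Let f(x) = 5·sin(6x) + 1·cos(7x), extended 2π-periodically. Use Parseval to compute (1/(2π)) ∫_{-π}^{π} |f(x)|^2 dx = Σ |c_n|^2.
Σ |c_n|^2 = 13

Expand |f|^2 and use orthogonality of {sin(nx), cos(mx)} on [-π, π]:
  ∫_{-π}^{π} sin(nx)^2 dx = π, ∫ cos(mx)^2 dx = π, and cross terms integrate to 0.
So ∫_{-π}^{π} f(x)^2 dx = 5^2 · π + 1^2 · π = (25 + 1)π.
Divide by 2π: (25 + 1)/2 = 13.
By Parseval, this equals Σ |c_n|^2.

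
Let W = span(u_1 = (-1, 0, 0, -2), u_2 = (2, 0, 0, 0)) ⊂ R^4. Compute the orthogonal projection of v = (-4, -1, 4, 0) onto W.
proj_W(v) = (-4, 0, 0, 0)

Set up U = [u_1 | ... | u_2] ∈ R^(4×2). The projector onto W = col(U) is P = U (U^T U)^(-1) U^T.
Compute U^T U =
  [5, -2]
  [-2, 4],
and U^T v = (4, -8).
Solve U^T U · c = U^T v for the coefficients: c = (0, -2). The projection is proj_W(v) = U c.
Check: (v - proj_W(v)) · u_1 = 0  (should be 0).
Check: (v - proj_W(v)) · u_2 = 0  (should be 0).
Result: proj_W(v) = (-4, 0, 0, 0).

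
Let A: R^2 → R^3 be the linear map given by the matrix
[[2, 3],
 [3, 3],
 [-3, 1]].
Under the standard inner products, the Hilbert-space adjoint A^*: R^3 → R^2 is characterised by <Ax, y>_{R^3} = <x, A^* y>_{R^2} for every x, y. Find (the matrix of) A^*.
A^* = A^T =
[[2, 3, -3],
 [3, 3, 1]]

For real matrices with standard dot products, the defining identity <Ax, y> = <x, A^* y> gives (Ax)^T y = x^T (A^*) y, i.e. x^T A^T y = x^T (A^*) y. Since this holds for all x, y, we must have A^* = A^T. Therefore
A^* =
[[2, 3, -3],
 [3, 3, 1]].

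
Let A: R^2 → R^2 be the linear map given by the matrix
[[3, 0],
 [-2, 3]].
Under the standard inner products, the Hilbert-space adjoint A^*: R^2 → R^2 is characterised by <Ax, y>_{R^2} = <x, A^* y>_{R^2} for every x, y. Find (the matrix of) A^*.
A^* = A^T =
[[3, -2],
 [0, 3]]

For real matrices with standard dot products, the defining identity <Ax, y> = <x, A^* y> gives (Ax)^T y = x^T (A^*) y, i.e. x^T A^T y = x^T (A^*) y. Since this holds for all x, y, we must have A^* = A^T. Therefore
A^* =
[[3, -2],
 [0, 3]].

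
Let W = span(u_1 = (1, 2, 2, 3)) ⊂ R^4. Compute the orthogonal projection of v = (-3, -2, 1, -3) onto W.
proj_W(v) = (-7/9, -14/9, -14/9, -7/3)

Set up U = [u_1 | ... | u_1] ∈ R^(4×1). The projector onto W = col(U) is P = U (U^T U)^(-1) U^T.
Compute U^T U =
  [18],
and U^T v = (-14).
Solve U^T U · c = U^T v for the coefficients: c = (-7/9). The projection is proj_W(v) = U c.
Check: (v - proj_W(v)) · u_1 = 0  (should be 0).
Result: proj_W(v) = (-7/9, -14/9, -14/9, -7/3).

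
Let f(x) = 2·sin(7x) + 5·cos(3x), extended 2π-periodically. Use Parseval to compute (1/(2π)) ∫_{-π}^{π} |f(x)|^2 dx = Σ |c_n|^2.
Σ |c_n|^2 = 29/2

Expand |f|^2 and use orthogonality of {sin(nx), cos(mx)} on [-π, π]:
  ∫_{-π}^{π} sin(nx)^2 dx = π, ∫ cos(mx)^2 dx = π, and cross terms integrate to 0.
So ∫_{-π}^{π} f(x)^2 dx = 2^2 · π + 5^2 · π = (4 + 25)π.
Divide by 2π: (4 + 25)/2 = 29/2.
By Parseval, this equals Σ |c_n|^2.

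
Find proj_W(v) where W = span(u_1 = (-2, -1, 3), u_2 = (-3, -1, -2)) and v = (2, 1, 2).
proj_W(v) = (83/39, 2/3, 77/39)

Set up U = [u_1 | ... | u_2] ∈ R^(3×2). The projector onto W = col(U) is P = U (U^T U)^(-1) U^T.
Compute U^T U =
  [14, 1]
  [1, 14],
and U^T v = (1, -11).
Solve U^T U · c = U^T v for the coefficients: c = (5/39, -31/39). The projection is proj_W(v) = U c.
Check: (v - proj_W(v)) · u_1 = 0  (should be 0).
Check: (v - proj_W(v)) · u_2 = 0  (should be 0).
Result: proj_W(v) = (83/39, 2/3, 77/39).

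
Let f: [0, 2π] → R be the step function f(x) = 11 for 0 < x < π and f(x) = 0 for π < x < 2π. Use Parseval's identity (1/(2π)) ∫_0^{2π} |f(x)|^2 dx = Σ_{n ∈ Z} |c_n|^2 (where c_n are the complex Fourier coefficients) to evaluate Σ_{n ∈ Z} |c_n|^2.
Σ |c_n|^2 = 121/2

Parseval equates the L^2 energy of f (normalised by 1/(2π)) with the ℓ^2 sum of its Fourier coefficients: (1/(2π)) ∫_0^{2π} |f|^2 = Σ |c_n|^2.
Compute the left side: (1/(2π)) [∫_0^π 11^2 dx + ∫_π^{2π} 0^2 dx] = (1/(2π)) · (121π + 0π) = (121 + 0)/2 = 121/2.
So Σ_{n ∈ Z} |c_n|^2 = 121/2.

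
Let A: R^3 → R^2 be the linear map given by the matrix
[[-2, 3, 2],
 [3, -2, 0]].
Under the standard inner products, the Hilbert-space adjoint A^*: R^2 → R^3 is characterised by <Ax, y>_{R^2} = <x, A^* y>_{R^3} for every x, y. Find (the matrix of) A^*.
A^* = A^T =
[[-2, 3],
 [3, -2],
 [2, 0]]

For real matrices with standard dot products, the defining identity <Ax, y> = <x, A^* y> gives (Ax)^T y = x^T (A^*) y, i.e. x^T A^T y = x^T (A^*) y. Since this holds for all x, y, we must have A^* = A^T. Therefore
A^* =
[[-2, 3],
 [3, -2],
 [2, 0]].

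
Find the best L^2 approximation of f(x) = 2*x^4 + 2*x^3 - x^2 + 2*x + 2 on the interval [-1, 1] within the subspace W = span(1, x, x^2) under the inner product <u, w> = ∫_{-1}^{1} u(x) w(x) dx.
g(x) = 5*x^2/7 + 16*x/5 + 64/35

The best approximation g ∈ W is the orthogonal projection of f onto W. Writing g = a_0 + a_1 x + a_2 x^2, the coefficients solve the normal equations G · a = b where
  G_{ij} = <φ_i, φ_j> and b_i = <f, φ_i>, with φ_0 = 1, φ_1 = x, φ_2 = x^2.
G =
  [2, 0, 2/3]
  [0, 2/3, 0]
  [2/3, 0, 2/5],
b = (62/15, 32/15, 158/105).
Solving gives a_0 = 64/35, a_1 = 16/5, a_2 = 5/7, so
  g(x) = 5*x^2/7 + 16*x/5 + 64/35.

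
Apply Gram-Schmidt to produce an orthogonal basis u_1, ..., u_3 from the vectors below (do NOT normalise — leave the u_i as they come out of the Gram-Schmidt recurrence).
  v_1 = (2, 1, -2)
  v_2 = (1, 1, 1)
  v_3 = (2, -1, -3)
Orthogonal basis:
  u_1 = (2, 1, -2)
  u_2 = (7/9, 8/9, 11/9)
  u_3 = (21/26, -14/13, 7/26)

Apply the Gram-Schmidt recurrence
  u_1 = v_1
  u_i = v_i − Σ_{j<i} ((v_i · u_j) / (u_j · u_j)) · u_j.

Step by step this gives:
  u_1 = (2, 1, -2)
  u_2 = (7/9, 8/9, 11/9)
  u_3 = (21/26, -14/13, 7/26)

Orthogonality check:
  u_2 · u_1 = 0 (should be 0)
  u_3 · u_1 = 0 (should be 0)
  u_3 · u_2 = 0 (should be 0)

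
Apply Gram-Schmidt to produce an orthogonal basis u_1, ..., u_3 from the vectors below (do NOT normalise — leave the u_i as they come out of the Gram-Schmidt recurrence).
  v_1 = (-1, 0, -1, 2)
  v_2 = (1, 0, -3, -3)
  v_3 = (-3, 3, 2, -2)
Orthogonal basis:
  u_1 = (-1, 0, -1, 2)
  u_2 = (1/3, 0, -11/3, -5/3)
  u_3 = (-333/98, 3, 37/98, -74/49)

Apply the Gram-Schmidt recurrence
  u_1 = v_1
  u_i = v_i − Σ_{j<i} ((v_i · u_j) / (u_j · u_j)) · u_j.

Step by step this gives:
  u_1 = (-1, 0, -1, 2)
  u_2 = (1/3, 0, -11/3, -5/3)
  u_3 = (-333/98, 3, 37/98, -74/49)

Orthogonality check:
  u_2 · u_1 = 0 (should be 0)
  u_3 · u_1 = 0 (should be 0)
  u_3 · u_2 = 0 (should be 0)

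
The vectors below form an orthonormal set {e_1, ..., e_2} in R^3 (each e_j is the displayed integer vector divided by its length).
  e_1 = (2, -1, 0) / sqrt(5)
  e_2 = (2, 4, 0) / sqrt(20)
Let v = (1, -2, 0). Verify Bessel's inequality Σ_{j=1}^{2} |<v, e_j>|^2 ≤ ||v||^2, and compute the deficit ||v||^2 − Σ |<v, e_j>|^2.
Σ |<v, e_j>|^2 = 5; ||v||^2 = 5; deficit = 0

Write each e_j = u_j / sqrt(<u_j, u_j>) where u_j is the displayed integer vector. Then <v, e_j> = <v, u_j> / sqrt(<u_j, u_j>), so |<v, e_j>|^2 = <v, u_j>^2 / <u_j, u_j>.
Coefficients: <v, e_1> = 4/sqrt(5), <v, e_2> = -6/sqrt(20).
Square and sum: Σ |<v, e_j>|^2 = 5.
Compute ||v||^2 = v·v = 5.
Deficit = 5 − 5 = 0 ≥ 0, confirming Bessel's inequality. (The deficit equals ||v − Σ <v,e_j> e_j||^2, the squared distance from v to span{e_j}.)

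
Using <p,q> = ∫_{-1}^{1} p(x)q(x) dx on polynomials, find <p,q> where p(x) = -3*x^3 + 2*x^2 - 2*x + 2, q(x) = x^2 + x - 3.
<p,q> = -82/5

Expand the product: p(x)·q(x) = -3*x^5 - x^4 + 9*x^3 - 6*x^2 + 8*x - 6.
∫_{-1}^{1} of each monomial x^k gives [2/(k+1) if k even, 0 if k odd]. Integrating term-by-term (or equivalently evaluating the antiderivative F(x) = -x^6/2 - x^5/5 + 9*x^4/4 - 2*x^3 + 4*x^2 - 6*x at the endpoints):
  F(1) − F(−1) = -49/20 − (279/20) = -82/5.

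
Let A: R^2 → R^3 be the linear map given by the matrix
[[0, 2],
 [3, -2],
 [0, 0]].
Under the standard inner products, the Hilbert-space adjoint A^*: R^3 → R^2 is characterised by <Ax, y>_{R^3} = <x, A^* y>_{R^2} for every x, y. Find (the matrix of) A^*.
A^* = A^T =
[[0, 3, 0],
 [2, -2, 0]]

For real matrices with standard dot products, the defining identity <Ax, y> = <x, A^* y> gives (Ax)^T y = x^T (A^*) y, i.e. x^T A^T y = x^T (A^*) y. Since this holds for all x, y, we must have A^* = A^T. Therefore
A^* =
[[0, 3, 0],
 [2, -2, 0]].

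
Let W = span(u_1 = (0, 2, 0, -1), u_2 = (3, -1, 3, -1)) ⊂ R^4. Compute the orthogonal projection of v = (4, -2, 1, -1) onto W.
proj_W(v) = (29/11, -19/11, 29/11, -5/11)

Set up U = [u_1 | ... | u_2] ∈ R^(4×2). The projector onto W = col(U) is P = U (U^T U)^(-1) U^T.
Compute U^T U =
  [5, -1]
  [-1, 20],
and U^T v = (-3, 18).
Solve U^T U · c = U^T v for the coefficients: c = (-14/33, 29/33). The projection is proj_W(v) = U c.
Check: (v - proj_W(v)) · u_1 = 0  (should be 0).
Check: (v - proj_W(v)) · u_2 = 0  (should be 0).
Result: proj_W(v) = (29/11, -19/11, 29/11, -5/11).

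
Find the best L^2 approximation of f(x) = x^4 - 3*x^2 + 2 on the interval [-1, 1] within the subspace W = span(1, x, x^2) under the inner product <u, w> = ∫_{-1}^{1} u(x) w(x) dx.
g(x) = 67/35 - 15*x^2/7

The best approximation g ∈ W is the orthogonal projection of f onto W. Writing g = a_0 + a_1 x + a_2 x^2, the coefficients solve the normal equations G · a = b where
  G_{ij} = <φ_i, φ_j> and b_i = <f, φ_i>, with φ_0 = 1, φ_1 = x, φ_2 = x^2.
G =
  [2, 0, 2/3]
  [0, 2/3, 0]
  [2/3, 0, 2/5],
b = (12/5, 0, 44/105).
Solving gives a_0 = 67/35, a_1 = 0, a_2 = -15/7, so
  g(x) = 67/35 - 15*x^2/7.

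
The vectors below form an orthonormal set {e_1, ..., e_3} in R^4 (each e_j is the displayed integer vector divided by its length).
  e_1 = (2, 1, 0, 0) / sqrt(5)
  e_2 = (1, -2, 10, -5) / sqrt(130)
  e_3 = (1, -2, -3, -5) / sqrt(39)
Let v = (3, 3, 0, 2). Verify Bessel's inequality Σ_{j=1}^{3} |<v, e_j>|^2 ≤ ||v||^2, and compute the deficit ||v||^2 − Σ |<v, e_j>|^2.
Σ |<v, e_j>|^2 = 131/6; ||v||^2 = 22; deficit = 1/6

Write each e_j = u_j / sqrt(<u_j, u_j>) where u_j is the displayed integer vector. Then <v, e_j> = <v, u_j> / sqrt(<u_j, u_j>), so |<v, e_j>|^2 = <v, u_j>^2 / <u_j, u_j>.
Coefficients: <v, e_1> = 9/sqrt(5), <v, e_2> = -13/sqrt(130), <v, e_3> = -13/sqrt(39).
Square and sum: Σ |<v, e_j>|^2 = 131/6.
Compute ||v||^2 = v·v = 22.
Deficit = 22 − 131/6 = 1/6 ≥ 0, confirming Bessel's inequality. (The deficit equals ||v − Σ <v,e_j> e_j||^2, the squared distance from v to span{e_j}.)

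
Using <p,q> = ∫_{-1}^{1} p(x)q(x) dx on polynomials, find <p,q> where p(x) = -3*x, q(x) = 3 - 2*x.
<p,q> = 4

Expand the product: p(x)·q(x) = 6*x^2 - 9*x.
∫_{-1}^{1} of each monomial x^k gives [2/(k+1) if k even, 0 if k odd]. Integrating term-by-term (or equivalently evaluating the antiderivative F(x) = 2*x^3 - 9*x^2/2 at the endpoints):
  F(1) − F(−1) = -5/2 − (-13/2) = 4.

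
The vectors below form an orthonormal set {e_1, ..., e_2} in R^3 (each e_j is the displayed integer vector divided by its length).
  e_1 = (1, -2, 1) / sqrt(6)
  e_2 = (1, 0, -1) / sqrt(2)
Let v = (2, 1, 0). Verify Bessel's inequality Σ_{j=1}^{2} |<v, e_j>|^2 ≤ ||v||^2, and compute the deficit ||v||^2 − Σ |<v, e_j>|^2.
Σ |<v, e_j>|^2 = 2; ||v||^2 = 5; deficit = 3

Write each e_j = u_j / sqrt(<u_j, u_j>) where u_j is the displayed integer vector. Then <v, e_j> = <v, u_j> / sqrt(<u_j, u_j>), so |<v, e_j>|^2 = <v, u_j>^2 / <u_j, u_j>.
Coefficients: <v, e_1> = 0/sqrt(6), <v, e_2> = 2/sqrt(2).
Square and sum: Σ |<v, e_j>|^2 = 2.
Compute ||v||^2 = v·v = 5.
Deficit = 5 − 2 = 3 ≥ 0, confirming Bessel's inequality. (The deficit equals ||v − Σ <v,e_j> e_j||^2, the squared distance from v to span{e_j}.)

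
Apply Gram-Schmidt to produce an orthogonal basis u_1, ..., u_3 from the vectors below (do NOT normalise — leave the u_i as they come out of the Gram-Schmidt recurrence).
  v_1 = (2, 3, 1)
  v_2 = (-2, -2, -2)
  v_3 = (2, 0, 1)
Orthogonal basis:
  u_1 = (2, 3, 1)
  u_2 = (-2/7, 4/7, -8/7)
  u_3 = (1, -1/2, -1/2)

Apply the Gram-Schmidt recurrence
  u_1 = v_1
  u_i = v_i − Σ_{j<i} ((v_i · u_j) / (u_j · u_j)) · u_j.

Step by step this gives:
  u_1 = (2, 3, 1)
  u_2 = (-2/7, 4/7, -8/7)
  u_3 = (1, -1/2, -1/2)

Orthogonality check:
  u_2 · u_1 = 0 (should be 0)
  u_3 · u_1 = 0 (should be 0)
  u_3 · u_2 = 0 (should be 0)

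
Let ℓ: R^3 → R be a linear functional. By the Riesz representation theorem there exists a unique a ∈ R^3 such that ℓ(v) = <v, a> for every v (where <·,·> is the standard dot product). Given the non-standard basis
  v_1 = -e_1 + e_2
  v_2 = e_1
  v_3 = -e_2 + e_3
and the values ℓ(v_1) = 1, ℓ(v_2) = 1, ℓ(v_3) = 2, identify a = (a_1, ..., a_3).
a = (1, 2, 4)

Write a = (a_1, ..., a_3) in the standard basis. For each basis vector v_i, ℓ(v_i) = <v_i, a> is a linear equation in the a_j's. Collect the n equations into a matrix system V a = ℓ, where row i of V is v_i (expressed in the standard basis). Since V is invertible (lower-triangular with 1s on the diagonal, up to permutation), solve by back-substitution:
  V =
[[-1, 1, 0],
 [1, 0, 0],
 [0, -1, 1]]
  V a = (1, 1, 2)
Solving gives a = (1, 2, 4).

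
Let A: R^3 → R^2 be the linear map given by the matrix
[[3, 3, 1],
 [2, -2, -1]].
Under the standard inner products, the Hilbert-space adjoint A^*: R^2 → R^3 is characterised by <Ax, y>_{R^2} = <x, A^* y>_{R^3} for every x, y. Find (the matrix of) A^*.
A^* = A^T =
[[3, 2],
 [3, -2],
 [1, -1]]

For real matrices with standard dot products, the defining identity <Ax, y> = <x, A^* y> gives (Ax)^T y = x^T (A^*) y, i.e. x^T A^T y = x^T (A^*) y. Since this holds for all x, y, we must have A^* = A^T. Therefore
A^* =
[[3, 2],
 [3, -2],
 [1, -1]].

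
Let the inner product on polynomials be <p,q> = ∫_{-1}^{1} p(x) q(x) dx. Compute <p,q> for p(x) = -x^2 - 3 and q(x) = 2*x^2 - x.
<p,q> = -24/5

Expand the product: p(x)·q(x) = -2*x^4 + x^3 - 6*x^2 + 3*x.
∫_{-1}^{1} of each monomial x^k gives [2/(k+1) if k even, 0 if k odd]. Integrating term-by-term (or equivalently evaluating the antiderivative F(x) = -2*x^5/5 + x^4/4 - 2*x^3 + 3*x^2/2 at the endpoints):
  F(1) − F(−1) = -13/20 − (83/20) = -24/5.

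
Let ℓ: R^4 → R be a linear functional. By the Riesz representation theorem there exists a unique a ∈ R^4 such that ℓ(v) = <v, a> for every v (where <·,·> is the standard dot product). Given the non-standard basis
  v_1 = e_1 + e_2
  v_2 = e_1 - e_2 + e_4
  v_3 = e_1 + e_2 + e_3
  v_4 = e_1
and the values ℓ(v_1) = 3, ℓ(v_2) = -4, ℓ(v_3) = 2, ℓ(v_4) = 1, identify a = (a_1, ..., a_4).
a = (1, 2, -1, -3)

Write a = (a_1, ..., a_4) in the standard basis. For each basis vector v_i, ℓ(v_i) = <v_i, a> is a linear equation in the a_j's. Collect the n equations into a matrix system V a = ℓ, where row i of V is v_i (expressed in the standard basis). Since V is invertible (lower-triangular with 1s on the diagonal, up to permutation), solve by back-substitution:
  V =
[[1, 1, 0, 0],
 [1, -1, 0, 1],
 [1, 1, 1, 0],
 [1, 0, 0, 0]]
  V a = (3, -4, 2, 1)
Solving gives a = (1, 2, -1, -3).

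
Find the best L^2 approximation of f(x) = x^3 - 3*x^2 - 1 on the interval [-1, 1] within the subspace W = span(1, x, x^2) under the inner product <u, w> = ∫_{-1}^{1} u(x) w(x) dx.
g(x) = -3*x^2 + 3*x/5 - 1

The best approximation g ∈ W is the orthogonal projection of f onto W. Writing g = a_0 + a_1 x + a_2 x^2, the coefficients solve the normal equations G · a = b where
  G_{ij} = <φ_i, φ_j> and b_i = <f, φ_i>, with φ_0 = 1, φ_1 = x, φ_2 = x^2.
G =
  [2, 0, 2/3]
  [0, 2/3, 0]
  [2/3, 0, 2/5],
b = (-4, 2/5, -28/15).
Solving gives a_0 = -1, a_1 = 3/5, a_2 = -3, so
  g(x) = -3*x^2 + 3*x/5 - 1.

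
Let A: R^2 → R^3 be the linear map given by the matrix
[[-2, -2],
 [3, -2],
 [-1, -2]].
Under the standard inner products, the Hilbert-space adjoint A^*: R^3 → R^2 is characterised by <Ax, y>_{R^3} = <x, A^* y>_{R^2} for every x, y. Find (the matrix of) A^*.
A^* = A^T =
[[-2, 3, -1],
 [-2, -2, -2]]

For real matrices with standard dot products, the defining identity <Ax, y> = <x, A^* y> gives (Ax)^T y = x^T (A^*) y, i.e. x^T A^T y = x^T (A^*) y. Since this holds for all x, y, we must have A^* = A^T. Therefore
A^* =
[[-2, 3, -1],
 [-2, -2, -2]].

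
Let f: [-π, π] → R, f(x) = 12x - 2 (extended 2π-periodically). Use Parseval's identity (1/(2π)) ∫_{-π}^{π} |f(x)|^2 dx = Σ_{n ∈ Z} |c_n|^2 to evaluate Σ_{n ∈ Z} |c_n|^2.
Σ |c_n|^2 = 48π^2 + 4

Expand and integrate term by term over [-π, π]:
  ∫ (12x)^2 dx = 144·(2π^3/3); ∫ 2·12·(-2)·x dx = 0 (odd integrand); ∫ (-2)^2 dx = 4·2π.
So (1/(2π)) ∫_{-π}^{π} (12x - 2)^2 dx = 144π^2/3 + 4 = 48π^2 + 4.
Parseval ⇒ Σ |c_n|^2 = 48π^2 + 4.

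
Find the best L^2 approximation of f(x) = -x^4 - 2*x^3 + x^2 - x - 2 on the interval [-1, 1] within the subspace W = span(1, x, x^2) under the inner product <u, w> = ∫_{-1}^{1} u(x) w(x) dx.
g(x) = x^2/7 - 11*x/5 - 67/35

The best approximation g ∈ W is the orthogonal projection of f onto W. Writing g = a_0 + a_1 x + a_2 x^2, the coefficients solve the normal equations G · a = b where
  G_{ij} = <φ_i, φ_j> and b_i = <f, φ_i>, with φ_0 = 1, φ_1 = x, φ_2 = x^2.
G =
  [2, 0, 2/3]
  [0, 2/3, 0]
  [2/3, 0, 2/5],
b = (-56/15, -22/15, -128/105).
Solving gives a_0 = -67/35, a_1 = -11/5, a_2 = 1/7, so
  g(x) = x^2/7 - 11*x/5 - 67/35.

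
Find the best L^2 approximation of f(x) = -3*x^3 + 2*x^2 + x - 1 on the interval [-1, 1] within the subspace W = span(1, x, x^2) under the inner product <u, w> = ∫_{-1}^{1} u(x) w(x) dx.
g(x) = 2*x^2 - 4*x/5 - 1

The best approximation g ∈ W is the orthogonal projection of f onto W. Writing g = a_0 + a_1 x + a_2 x^2, the coefficients solve the normal equations G · a = b where
  G_{ij} = <φ_i, φ_j> and b_i = <f, φ_i>, with φ_0 = 1, φ_1 = x, φ_2 = x^2.
G =
  [2, 0, 2/3]
  [0, 2/3, 0]
  [2/3, 0, 2/5],
b = (-2/3, -8/15, 2/15).
Solving gives a_0 = -1, a_1 = -4/5, a_2 = 2, so
  g(x) = 2*x^2 - 4*x/5 - 1.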